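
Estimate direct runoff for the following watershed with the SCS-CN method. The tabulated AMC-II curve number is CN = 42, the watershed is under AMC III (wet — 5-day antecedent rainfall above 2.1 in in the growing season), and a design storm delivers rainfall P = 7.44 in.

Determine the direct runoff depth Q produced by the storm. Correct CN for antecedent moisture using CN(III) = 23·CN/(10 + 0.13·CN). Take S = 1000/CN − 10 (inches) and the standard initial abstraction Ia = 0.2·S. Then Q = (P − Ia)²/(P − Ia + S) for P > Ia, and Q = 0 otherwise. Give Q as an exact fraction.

Q = 2837907122/892571925 in ≈ 3.179 in

Adjust CN=42 to AMC III: 23·42/(10 + 0.13·42) → 966 ÷ (773/50) = 48300/773 ≈ 62.484
Max retention: S = 1000/(48300/773) − 10 = 2900/483 in (≈ 6.004 in)
Initial abstraction Ia = S/5 = (2900/483)/5 = 580/483 ≈ 1.201 in
Excess rainfall: 7.440 − 1.201 = 6.239 in; P > Ia so Q > 0
Q: (75338/12075)² ÷ (147838/12075) = 2837907122/892571925 in (≈ 3.179 in)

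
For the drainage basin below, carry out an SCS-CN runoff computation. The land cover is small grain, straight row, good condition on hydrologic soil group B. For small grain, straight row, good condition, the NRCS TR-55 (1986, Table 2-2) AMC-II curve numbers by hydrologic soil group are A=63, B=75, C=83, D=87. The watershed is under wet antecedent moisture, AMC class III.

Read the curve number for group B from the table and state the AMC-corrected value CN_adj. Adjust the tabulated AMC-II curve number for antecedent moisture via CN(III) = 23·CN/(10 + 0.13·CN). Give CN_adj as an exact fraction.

NRCS table: small grain, straight row, good condition, soil group B → CN(II) = 75
Wet (AMC III): CN(III) = 23·75/(10 + 0.13·75) = 1725/(79/4) = 6900/79 ≈ 87.342

CN_adj = 6900/79 ≈ 87.342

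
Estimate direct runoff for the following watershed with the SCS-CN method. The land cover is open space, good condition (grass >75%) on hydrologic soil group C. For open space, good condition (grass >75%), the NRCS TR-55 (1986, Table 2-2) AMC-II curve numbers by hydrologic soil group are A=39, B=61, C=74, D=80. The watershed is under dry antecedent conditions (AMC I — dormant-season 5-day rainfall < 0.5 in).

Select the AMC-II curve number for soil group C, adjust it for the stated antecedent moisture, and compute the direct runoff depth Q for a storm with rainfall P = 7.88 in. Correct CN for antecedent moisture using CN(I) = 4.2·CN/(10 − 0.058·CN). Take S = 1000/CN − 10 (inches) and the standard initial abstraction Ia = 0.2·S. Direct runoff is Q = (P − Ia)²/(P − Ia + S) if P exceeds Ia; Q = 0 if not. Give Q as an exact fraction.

NRCS table: open space, good condition (grass >75%), soil group C → CN(II) = 74
CN(I) from CN(II)=74: (4.2·74)/(10 − 0.058·74) = 77700/1427 ≈ 54.450
Retention S: 1000/CN − 10 with CN=54.450 → S = 6500/777 ≈ 8.366 in
Ia = 0.2S: 0.2·8.366 = 1.673 in (exactly 1300/777)
P − Ia = 7.880 − 1.673 = 120569/19425 ≈ 6.207 in (> 0, runoff occurs)
Q = (120569/19425)²/((120569/19425) + 6500/777) = (14536883761/377330625)/(283069/19425) = 14536883761/5498615325 in ≈ 2.644 in

Q = 14536883761/5498615325 in ≈ 2.644 in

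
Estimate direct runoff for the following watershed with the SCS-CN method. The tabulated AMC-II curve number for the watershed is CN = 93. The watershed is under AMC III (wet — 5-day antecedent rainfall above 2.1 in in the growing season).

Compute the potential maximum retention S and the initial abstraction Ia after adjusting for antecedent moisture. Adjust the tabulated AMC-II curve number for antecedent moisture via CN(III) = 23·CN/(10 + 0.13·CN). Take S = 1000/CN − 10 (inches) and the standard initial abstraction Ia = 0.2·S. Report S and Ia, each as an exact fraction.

Adjust CN=93 to AMC III: 23·93/(10 + 0.13·93) → 2139 ÷ (2209/100) = 213900/2209 ≈ 96.831
Retention S: 1000/CN − 10 with CN=96.831 → S = 700/2139 ≈ 0.327 in
Ia = 0.2S: 0.2·0.327 = 0.065 in (exactly 140/2139)

S = 700/2139 in ≈ 0.327 in; Ia = 140/2139 in ≈ 0.065 in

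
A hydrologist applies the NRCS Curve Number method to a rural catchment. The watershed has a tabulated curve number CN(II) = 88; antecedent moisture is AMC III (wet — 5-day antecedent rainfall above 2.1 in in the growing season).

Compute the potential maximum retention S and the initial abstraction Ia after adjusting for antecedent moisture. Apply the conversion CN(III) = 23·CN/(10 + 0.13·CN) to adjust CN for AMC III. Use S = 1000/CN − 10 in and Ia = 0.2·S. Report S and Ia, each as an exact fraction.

Wet (AMC III): CN(III) = 23·88/(10 + 0.13·88) = 2024/(536/25) = 6325/67 ≈ 94.403
Retention S: 1000/CN − 10 with CN=94.403 → S = 150/253 ≈ 0.593 in
Ia = 0.2·(150/253) = 30/253 in ≈ 0.119 in

S = 150/253 in ≈ 0.593 in; Ia = 30/253 in ≈ 0.119 in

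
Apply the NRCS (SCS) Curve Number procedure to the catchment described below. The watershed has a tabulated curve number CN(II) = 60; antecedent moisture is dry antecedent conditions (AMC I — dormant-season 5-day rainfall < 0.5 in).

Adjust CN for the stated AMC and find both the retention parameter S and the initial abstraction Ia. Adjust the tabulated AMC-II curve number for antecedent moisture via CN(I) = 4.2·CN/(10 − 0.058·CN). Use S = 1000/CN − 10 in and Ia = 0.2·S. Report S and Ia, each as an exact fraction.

S = 1000/63 in ≈ 15.873 in; Ia = 200/63 in ≈ 3.175 in

Dry (AMC I): CN(I) = 4.2·60/(10 − 0.058·60) = 252/(163/25) = 6300/163 ≈ 38.650
S = 1000/(6300/163) − 10 = 1000/63 in ≈ 15.873 in
Ia = 0.2S: 0.2·15.873 = 3.175 in (exactly 200/63)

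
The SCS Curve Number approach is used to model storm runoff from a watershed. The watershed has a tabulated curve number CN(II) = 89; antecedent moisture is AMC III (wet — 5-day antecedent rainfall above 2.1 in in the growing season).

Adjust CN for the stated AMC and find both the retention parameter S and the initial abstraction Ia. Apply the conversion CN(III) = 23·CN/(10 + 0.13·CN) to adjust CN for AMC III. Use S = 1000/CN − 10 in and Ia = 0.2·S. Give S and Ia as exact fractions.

S = 1100/2047 in ≈ 0.537 in; Ia = 220/2047 in ≈ 0.107 in

Adjust CN=89 to AMC III: 23·89/(10 + 0.13·89) → 2047 ÷ (2157/100) = 204700/2157 ≈ 94.900
Retention S: 1000/CN − 10 with CN=94.900 → S = 1100/2047 ≈ 0.537 in
Ia = 0.2S: 0.2·0.537 = 0.107 in (exactly 220/2047)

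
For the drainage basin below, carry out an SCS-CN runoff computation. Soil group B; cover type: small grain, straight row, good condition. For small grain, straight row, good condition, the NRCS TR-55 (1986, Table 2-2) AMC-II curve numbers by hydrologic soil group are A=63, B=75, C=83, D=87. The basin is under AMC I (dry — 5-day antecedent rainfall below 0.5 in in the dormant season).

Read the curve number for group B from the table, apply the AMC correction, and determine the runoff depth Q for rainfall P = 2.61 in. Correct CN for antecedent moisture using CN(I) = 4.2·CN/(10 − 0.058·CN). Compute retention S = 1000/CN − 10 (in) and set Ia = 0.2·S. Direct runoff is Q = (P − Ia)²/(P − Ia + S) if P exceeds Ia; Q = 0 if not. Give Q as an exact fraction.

Q = 41512249/355590900 in ≈ 0.117 in

NRCS table: small grain, straight row, good condition, soil group B → CN(II) = 75
CN(I) from CN(II)=75: (4.2·75)/(10 − 0.058·75) = 6300/113 ≈ 55.752
Retention S: 1000/CN − 10 with CN=55.752 → S = 500/63 ≈ 7.937 in
Ia = 0.2S: 0.2·7.937 = 1.587 in (exactly 100/63)
P − Ia = 2.610 − 1.587 = 6443/6300 ≈ 1.023 in (> 0, runoff occurs)
Q: (6443/6300)² ÷ (56443/6300) = 41512249/355590900 in (≈ 0.117 in)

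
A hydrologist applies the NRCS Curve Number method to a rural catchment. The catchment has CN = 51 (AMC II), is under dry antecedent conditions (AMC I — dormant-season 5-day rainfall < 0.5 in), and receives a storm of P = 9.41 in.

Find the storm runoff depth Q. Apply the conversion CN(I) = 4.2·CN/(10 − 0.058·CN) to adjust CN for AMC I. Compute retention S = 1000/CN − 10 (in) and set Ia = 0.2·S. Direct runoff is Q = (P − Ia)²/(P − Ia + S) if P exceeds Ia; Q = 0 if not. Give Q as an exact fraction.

Q = 5472004729/6486786900 in ≈ 0.844 in

Adjust CN=51 to AMC I: 4.2·51/(10 − 0.058·51) → (1071/5) ÷ (3521/500) = 15300/503 ≈ 30.417
Max retention: S = 1000/(15300/503) − 10 = 3500/153 in (≈ 22.876 in)
Ia = 0.2·(3500/153) = 700/153 in ≈ 4.575 in
Excess rainfall: 9.410 − 4.575 = 4.835 in; P > Ia so Q > 0
Runoff Q = (P−Ia)²/(P−Ia+S) = (4.835)²/(4.835+22.876) = 5472004729/6486786900 ≈ 0.844 in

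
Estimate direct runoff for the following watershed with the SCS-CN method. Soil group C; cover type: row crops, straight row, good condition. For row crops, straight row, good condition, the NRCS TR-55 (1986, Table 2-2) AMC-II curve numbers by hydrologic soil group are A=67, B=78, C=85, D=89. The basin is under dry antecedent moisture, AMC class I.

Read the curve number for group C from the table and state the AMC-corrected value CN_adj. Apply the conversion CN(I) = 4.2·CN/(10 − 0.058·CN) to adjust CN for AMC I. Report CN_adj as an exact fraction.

CN_adj = 11900/169 ≈ 70.414

NRCS table: row crops, straight row, good condition, soil group C → CN(II) = 85
Dry (AMC I): CN(I) = 4.2·85/(10 − 0.058·85) = 357/(507/100) = 11900/169 ≈ 70.414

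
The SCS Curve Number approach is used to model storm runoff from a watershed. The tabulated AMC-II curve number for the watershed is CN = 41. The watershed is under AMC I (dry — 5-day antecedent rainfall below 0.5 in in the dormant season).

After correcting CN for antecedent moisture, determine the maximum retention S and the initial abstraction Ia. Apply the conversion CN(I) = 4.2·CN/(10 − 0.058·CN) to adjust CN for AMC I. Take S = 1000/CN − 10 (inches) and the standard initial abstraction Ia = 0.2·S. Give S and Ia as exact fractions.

S = 29500/861 in ≈ 34.262 in; Ia = 5900/861 in ≈ 6.852 in

Dry (AMC I): CN(I) = 4.2·41/(10 − 0.058·41) = (861/5)/(3811/500) = 86100/3811 ≈ 22.592
S = 1000/(86100/3811) − 10 = 29500/861 in ≈ 34.262 in
Initial abstraction Ia = S/5 = (29500/861)/5 = 5900/861 ≈ 6.852 in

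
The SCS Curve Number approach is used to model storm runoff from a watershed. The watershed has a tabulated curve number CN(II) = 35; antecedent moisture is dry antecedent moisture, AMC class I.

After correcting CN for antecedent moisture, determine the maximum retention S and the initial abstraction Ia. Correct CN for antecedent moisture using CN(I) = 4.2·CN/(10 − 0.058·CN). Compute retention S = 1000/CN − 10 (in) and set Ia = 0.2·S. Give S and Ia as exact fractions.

S = 6500/147 in ≈ 44.218 in; Ia = 1300/147 in ≈ 8.844 in

Dry (AMC I): CN(I) = 4.2·35/(10 − 0.058·35) = 147/(797/100) = 14700/797 ≈ 18.444
S = 1000/(14700/797) − 10 = 6500/147 in ≈ 44.218 in
Initial abstraction Ia = S/5 = (6500/147)/5 = 1300/147 ≈ 8.844 in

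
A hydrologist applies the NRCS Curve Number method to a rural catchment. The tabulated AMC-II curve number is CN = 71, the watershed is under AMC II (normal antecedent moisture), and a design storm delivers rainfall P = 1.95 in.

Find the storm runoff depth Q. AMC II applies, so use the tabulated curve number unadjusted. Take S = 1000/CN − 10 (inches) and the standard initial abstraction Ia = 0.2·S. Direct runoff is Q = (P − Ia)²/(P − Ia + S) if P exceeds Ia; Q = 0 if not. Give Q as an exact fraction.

Q = 2588881/10520780 in ≈ 0.246 in

Average conditions: CN = 71 (no AMC adjustment).
Max retention: S = 1000/71 − 10 = 290/71 in (≈ 4.085 in)
Initial abstraction Ia = S/5 = (290/71)/5 = 58/71 ≈ 0.817 in
Since P=1.950 > Ia=0.817: effective rainfall P−Ia = 1609/1420 in
Runoff Q = (P−Ia)²/(P−Ia+S) = (1.133)²/(1.133+4.085) = 2588881/10520780 ≈ 0.246 in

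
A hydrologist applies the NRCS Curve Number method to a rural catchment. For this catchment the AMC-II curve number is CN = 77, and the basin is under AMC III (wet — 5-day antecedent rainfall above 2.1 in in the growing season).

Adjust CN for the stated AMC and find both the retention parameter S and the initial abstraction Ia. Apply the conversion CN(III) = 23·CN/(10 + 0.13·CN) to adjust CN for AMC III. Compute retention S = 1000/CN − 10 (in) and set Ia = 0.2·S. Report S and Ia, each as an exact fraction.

S = 100/77 in ≈ 1.299 in; Ia = 20/77 in ≈ 0.260 in

Wet (AMC III): CN(III) = 23·77/(10 + 0.13·77) = 1771/(2001/100) = 7700/87 ≈ 88.506
S = 1000/(7700/87) − 10 = 100/77 in ≈ 1.299 in
Ia = 0.2S: 0.2·1.299 = 0.260 in (exactly 20/77)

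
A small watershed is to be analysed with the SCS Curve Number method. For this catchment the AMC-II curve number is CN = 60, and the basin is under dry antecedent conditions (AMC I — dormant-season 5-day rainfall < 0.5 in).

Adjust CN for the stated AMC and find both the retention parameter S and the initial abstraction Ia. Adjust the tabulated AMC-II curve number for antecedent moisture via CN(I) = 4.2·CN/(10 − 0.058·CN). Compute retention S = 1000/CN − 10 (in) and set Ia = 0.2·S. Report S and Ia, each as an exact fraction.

S = 1000/63 in ≈ 15.873 in; Ia = 200/63 in ≈ 3.175 in

CN(I) from CN(II)=60: (4.2·60)/(10 − 0.058·60) = 6300/163 ≈ 38.650
Max retention: S = 1000/(6300/163) − 10 = 1000/63 in (≈ 15.873 in)
Initial abstraction Ia = S/5 = (1000/63)/5 = 200/63 ≈ 3.175 in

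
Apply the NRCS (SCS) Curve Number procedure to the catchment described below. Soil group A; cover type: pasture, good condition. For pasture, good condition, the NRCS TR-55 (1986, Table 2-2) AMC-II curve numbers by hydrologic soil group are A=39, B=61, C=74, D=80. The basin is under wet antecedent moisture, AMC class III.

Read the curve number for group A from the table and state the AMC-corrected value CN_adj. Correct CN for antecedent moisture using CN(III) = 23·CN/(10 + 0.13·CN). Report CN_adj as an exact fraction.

NRCS table: pasture, good condition, soil group A → CN(II) = 39
Adjust CN=39 to AMC III: 23·39/(10 + 0.13·39) → 897 ÷ (1507/100) = 89700/1507 ≈ 59.522

CN_adj = 89700/1507 ≈ 59.522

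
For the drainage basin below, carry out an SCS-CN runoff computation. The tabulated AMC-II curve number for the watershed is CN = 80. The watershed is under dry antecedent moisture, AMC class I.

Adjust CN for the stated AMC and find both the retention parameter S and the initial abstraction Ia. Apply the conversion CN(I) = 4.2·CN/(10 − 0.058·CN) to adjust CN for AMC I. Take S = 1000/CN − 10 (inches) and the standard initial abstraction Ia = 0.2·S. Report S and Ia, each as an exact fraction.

CN(I) from CN(II)=80: (4.2·80)/(10 − 0.058·80) = 4200/67 ≈ 62.687
Retention S: 1000/CN − 10 with CN=62.687 → S = 125/21 ≈ 5.952 in
Initial abstraction Ia = S/5 = (125/21)/5 = 25/21 ≈ 1.190 in

S = 125/21 in ≈ 5.952 in; Ia = 25/21 in ≈ 1.190 in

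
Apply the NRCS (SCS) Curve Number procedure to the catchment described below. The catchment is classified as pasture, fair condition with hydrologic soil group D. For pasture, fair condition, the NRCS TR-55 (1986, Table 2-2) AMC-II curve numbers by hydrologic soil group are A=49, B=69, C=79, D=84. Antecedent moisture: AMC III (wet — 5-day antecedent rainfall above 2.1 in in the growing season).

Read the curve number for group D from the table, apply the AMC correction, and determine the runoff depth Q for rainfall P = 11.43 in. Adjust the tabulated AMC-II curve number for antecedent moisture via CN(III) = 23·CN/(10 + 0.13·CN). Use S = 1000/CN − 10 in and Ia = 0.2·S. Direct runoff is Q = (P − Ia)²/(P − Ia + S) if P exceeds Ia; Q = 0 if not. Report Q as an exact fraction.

Q = 296011076761/28210532700 in ≈ 10.493 in

NRCS table: pasture, fair condition, soil group D → CN(II) = 84
CN(III) from CN(II)=84: (23·84)/(10 + 0.13·84) = 48300/523 ≈ 92.352
S = 1000/(48300/523) − 10 = 400/483 in ≈ 0.828 in
Ia = 0.2S: 0.2·0.828 = 0.166 in (exactly 80/483)
P − Ia = 11.430 − 0.166 = 544069/48300 ≈ 11.264 in (> 0, runoff occurs)
Runoff Q = (P−Ia)²/(P−Ia+S) = (11.264)²/(11.264+0.828) = 296011076761/28210532700 ≈ 10.493 in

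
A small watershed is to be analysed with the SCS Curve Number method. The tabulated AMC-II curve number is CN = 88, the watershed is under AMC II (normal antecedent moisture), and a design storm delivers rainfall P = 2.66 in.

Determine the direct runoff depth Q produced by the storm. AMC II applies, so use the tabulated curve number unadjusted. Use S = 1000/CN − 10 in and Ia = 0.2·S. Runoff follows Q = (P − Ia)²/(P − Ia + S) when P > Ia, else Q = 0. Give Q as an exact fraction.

Average conditions: CN = 88 (no AMC adjustment).
Retention S: 1000/CN − 10 with CN=88.000 → S = 15/11 ≈ 1.364 in
Ia = 0.2S: 0.2·1.364 = 0.273 in (exactly 3/11)
Since P=2.660 > Ia=0.273: effective rainfall P−Ia = 1313/550 in
Q: (1313/550)² ÷ (2063/550) = 1723969/1134650 in (≈ 1.519 in)

Q = 1723969/1134650 in ≈ 1.519 in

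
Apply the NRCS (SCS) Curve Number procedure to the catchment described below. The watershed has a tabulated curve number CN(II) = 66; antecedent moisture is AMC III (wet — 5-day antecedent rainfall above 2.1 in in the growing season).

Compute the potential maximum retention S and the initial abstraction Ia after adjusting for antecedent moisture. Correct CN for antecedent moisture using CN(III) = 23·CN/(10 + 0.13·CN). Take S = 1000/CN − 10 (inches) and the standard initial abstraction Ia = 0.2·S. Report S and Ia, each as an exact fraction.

Wet (AMC III): CN(III) = 23·66/(10 + 0.13·66) = 1518/(929/50) = 75900/929 ≈ 81.701
S = 1000/(75900/929) − 10 = 1700/759 in ≈ 2.240 in
Ia = 0.2·(1700/759) = 340/759 in ≈ 0.448 in

S = 1700/759 in ≈ 2.240 in; Ia = 340/759 in ≈ 0.448 in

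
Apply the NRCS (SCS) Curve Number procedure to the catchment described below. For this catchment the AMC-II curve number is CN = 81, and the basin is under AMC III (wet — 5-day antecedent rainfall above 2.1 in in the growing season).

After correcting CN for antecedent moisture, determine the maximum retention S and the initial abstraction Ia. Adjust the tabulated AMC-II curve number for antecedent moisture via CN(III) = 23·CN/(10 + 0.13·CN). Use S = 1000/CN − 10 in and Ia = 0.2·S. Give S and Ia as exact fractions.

S = 1900/1863 in ≈ 1.020 in; Ia = 380/1863 in ≈ 0.204 in

Adjust CN=81 to AMC III: 23·81/(10 + 0.13·81) → 1863 ÷ (2053/100) = 186300/2053 ≈ 90.745
Max retention: S = 1000/(186300/2053) − 10 = 1900/1863 in (≈ 1.020 in)
Ia = 0.2·(1900/1863) = 380/1863 in ≈ 0.204 in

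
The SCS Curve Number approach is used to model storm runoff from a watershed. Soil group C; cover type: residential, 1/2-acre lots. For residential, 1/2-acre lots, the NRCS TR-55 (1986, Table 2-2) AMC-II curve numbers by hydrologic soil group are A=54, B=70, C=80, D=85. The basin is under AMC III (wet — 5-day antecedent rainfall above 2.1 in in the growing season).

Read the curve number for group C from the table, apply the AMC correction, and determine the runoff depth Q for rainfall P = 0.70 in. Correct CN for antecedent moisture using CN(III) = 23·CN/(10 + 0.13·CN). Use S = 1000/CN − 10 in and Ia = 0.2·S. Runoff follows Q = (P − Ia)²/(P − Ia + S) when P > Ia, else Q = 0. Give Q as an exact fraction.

NRCS table: residential, 1/2-acre lots, soil group C → CN(II) = 80
CN(III) from CN(II)=80: (23·80)/(10 + 0.13·80) = 4600/51 ≈ 90.196
S = 1000/(4600/51) − 10 = 25/23 in ≈ 1.087 in
Ia = 0.2·(25/23) = 5/23 in ≈ 0.217 in
Excess rainfall: 0.700 − 0.217 = 0.483 in; P > Ia so Q > 0
Q: (111/230)² ÷ (361/230) = 12321/83030 in (≈ 0.148 in)

Q = 12321/83030 in ≈ 0.148 in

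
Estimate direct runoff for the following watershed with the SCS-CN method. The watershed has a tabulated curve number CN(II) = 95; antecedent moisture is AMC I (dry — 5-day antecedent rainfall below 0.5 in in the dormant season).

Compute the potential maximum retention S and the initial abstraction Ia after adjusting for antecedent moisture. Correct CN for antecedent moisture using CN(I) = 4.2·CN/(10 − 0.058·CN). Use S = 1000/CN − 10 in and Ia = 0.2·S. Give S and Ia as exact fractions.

S = 500/399 in ≈ 1.253 in; Ia = 100/399 in ≈ 0.251 in

CN(I) from CN(II)=95: (4.2·95)/(10 − 0.058·95) = 39900/449 ≈ 88.864
Retention S: 1000/CN − 10 with CN=88.864 → S = 500/399 ≈ 1.253 in
Initial abstraction Ia = S/5 = (500/399)/5 = 100/399 ≈ 0.251 in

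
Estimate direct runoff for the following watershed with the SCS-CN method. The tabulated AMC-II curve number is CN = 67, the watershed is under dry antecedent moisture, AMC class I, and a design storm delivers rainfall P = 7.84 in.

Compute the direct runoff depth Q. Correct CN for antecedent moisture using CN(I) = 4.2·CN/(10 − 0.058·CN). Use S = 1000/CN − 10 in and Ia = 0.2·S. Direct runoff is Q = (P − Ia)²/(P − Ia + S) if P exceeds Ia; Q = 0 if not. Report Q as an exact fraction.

Dry (AMC I): CN(I) = 4.2·67/(10 − 0.058·67) = (1407/5)/(3057/500) = 46900/1019 ≈ 46.026
Retention S: 1000/CN − 10 with CN=46.026 → S = 5500/469 ≈ 11.727 in
Ia = 0.2S: 0.2·11.727 = 2.345 in (exactly 1100/469)
Since P=7.840 > Ia=2.345: effective rainfall P−Ia = 64424/11725 in
Q: (64424/11725)² ÷ (201924/11725) = 1037612944/591889725 in (≈ 1.753 in)

Q = 1037612944/591889725 in ≈ 1.753 in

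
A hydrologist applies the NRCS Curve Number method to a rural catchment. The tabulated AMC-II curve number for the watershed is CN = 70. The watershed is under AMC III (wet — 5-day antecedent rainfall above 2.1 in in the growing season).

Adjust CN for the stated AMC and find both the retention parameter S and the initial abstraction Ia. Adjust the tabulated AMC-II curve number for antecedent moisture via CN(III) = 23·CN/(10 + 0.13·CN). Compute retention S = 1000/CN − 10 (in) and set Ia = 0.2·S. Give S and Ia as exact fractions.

S = 300/161 in ≈ 1.863 in; Ia = 60/161 in ≈ 0.373 in

Wet (AMC III): CN(III) = 23·70/(10 + 0.13·70) = 1610/(191/10) = 16100/191 ≈ 84.293
Max retention: S = 1000/(16100/191) − 10 = 300/161 in (≈ 1.863 in)
Initial abstraction Ia = S/5 = (300/161)/5 = 60/161 ≈ 0.373 in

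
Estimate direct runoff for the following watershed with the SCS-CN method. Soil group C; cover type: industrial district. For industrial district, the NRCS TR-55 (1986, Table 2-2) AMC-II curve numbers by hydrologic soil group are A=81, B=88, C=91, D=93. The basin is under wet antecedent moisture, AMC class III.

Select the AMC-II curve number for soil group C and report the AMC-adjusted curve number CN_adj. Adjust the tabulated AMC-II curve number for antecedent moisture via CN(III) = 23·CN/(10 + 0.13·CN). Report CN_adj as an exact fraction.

CN_adj = 209300/2183 ≈ 95.877

NRCS table: industrial district, soil group C → CN(II) = 91
CN(III) from CN(II)=91: (23·91)/(10 + 0.13·91) = 209300/2183 ≈ 95.877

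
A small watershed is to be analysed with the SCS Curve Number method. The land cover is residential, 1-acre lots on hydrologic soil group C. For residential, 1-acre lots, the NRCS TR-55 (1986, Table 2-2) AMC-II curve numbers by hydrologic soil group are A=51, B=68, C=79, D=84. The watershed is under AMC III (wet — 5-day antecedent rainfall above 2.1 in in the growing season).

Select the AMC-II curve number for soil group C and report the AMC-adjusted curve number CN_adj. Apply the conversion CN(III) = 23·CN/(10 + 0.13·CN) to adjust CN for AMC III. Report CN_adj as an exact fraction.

CN_adj = 181700/2027 ≈ 89.640

NRCS table: residential, 1-acre lots, soil group C → CN(II) = 79
Wet (AMC III): CN(III) = 23·79/(10 + 0.13·79) = 1817/(2027/100) = 181700/2027 ≈ 89.640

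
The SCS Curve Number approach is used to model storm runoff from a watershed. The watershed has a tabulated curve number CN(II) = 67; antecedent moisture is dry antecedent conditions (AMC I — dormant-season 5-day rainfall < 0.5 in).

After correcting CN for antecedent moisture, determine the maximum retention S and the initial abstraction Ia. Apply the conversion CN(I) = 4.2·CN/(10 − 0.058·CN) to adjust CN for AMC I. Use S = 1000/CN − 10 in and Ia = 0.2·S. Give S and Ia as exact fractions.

S = 5500/469 in ≈ 11.727 in; Ia = 1100/469 in ≈ 2.345 in

CN(I) from CN(II)=67: (4.2·67)/(10 − 0.058·67) = 46900/1019 ≈ 46.026
Max retention: S = 1000/(46900/1019) − 10 = 5500/469 in (≈ 11.727 in)
Ia = 0.2·(5500/469) = 1100/469 in ≈ 2.345 in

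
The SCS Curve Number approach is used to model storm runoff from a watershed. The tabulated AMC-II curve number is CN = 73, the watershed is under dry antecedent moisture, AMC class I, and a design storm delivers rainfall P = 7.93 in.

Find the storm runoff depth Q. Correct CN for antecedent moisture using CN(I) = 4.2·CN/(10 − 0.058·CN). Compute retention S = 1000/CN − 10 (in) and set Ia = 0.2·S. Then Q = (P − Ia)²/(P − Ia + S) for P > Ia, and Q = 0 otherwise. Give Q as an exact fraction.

CN(I) from CN(II)=73: (4.2·73)/(10 − 0.058·73) = 51100/961 ≈ 53.174
S = 1000/(51100/961) − 10 = 4500/511 in ≈ 8.806 in
Ia = 0.2·(4500/511) = 900/511 in ≈ 1.761 in
Excess rainfall: 7.930 − 1.761 = 6.169 in; P > Ia so Q > 0
Runoff Q = (P−Ia)²/(P−Ia+S) = (6.169)²/(6.169+8.806) = 99365539729/39102895300 ≈ 2.541 in

Q = 99365539729/39102895300 in ≈ 2.541 in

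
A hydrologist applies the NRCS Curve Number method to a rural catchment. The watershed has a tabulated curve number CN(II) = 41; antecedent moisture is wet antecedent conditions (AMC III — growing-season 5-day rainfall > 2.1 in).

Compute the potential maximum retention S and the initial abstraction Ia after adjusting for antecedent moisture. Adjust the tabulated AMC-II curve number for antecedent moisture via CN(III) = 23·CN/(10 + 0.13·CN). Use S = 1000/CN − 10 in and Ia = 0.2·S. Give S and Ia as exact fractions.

CN(III) from CN(II)=41: (23·41)/(10 + 0.13·41) = 94300/1533 ≈ 61.513
Max retention: S = 1000/(94300/1533) − 10 = 5900/943 in (≈ 6.257 in)
Initial abstraction Ia = S/5 = (5900/943)/5 = 1180/943 ≈ 1.251 in

S = 5900/943 in ≈ 6.257 in; Ia = 1180/943 in ≈ 1.251 in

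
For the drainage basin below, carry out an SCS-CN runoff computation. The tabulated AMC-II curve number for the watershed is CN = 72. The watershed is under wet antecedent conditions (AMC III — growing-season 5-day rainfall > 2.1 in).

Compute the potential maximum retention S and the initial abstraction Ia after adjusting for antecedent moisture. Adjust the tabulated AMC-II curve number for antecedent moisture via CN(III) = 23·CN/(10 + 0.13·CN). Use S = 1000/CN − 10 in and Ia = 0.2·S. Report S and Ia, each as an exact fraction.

S = 350/207 in ≈ 1.691 in; Ia = 70/207 in ≈ 0.338 in

CN(III) from CN(II)=72: (23·72)/(10 + 0.13·72) = 10350/121 ≈ 85.537
Retention S: 1000/CN − 10 with CN=85.537 → S = 350/207 ≈ 1.691 in
Initial abstraction Ia = S/5 = (350/207)/5 = 70/207 ≈ 0.338 in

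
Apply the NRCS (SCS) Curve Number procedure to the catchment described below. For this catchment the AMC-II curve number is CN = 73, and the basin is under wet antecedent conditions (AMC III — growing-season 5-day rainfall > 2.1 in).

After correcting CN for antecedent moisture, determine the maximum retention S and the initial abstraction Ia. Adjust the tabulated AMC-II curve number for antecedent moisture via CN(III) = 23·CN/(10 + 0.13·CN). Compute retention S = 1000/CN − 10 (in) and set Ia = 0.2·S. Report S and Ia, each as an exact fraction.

S = 2700/1679 in ≈ 1.608 in; Ia = 540/1679 in ≈ 0.322 in

CN(III) from CN(II)=73: (23·73)/(10 + 0.13·73) = 167900/1949 ≈ 86.147
Max retention: S = 1000/(167900/1949) − 10 = 2700/1679 in (≈ 1.608 in)
Ia = 0.2·(2700/1679) = 540/1679 in ≈ 0.322 in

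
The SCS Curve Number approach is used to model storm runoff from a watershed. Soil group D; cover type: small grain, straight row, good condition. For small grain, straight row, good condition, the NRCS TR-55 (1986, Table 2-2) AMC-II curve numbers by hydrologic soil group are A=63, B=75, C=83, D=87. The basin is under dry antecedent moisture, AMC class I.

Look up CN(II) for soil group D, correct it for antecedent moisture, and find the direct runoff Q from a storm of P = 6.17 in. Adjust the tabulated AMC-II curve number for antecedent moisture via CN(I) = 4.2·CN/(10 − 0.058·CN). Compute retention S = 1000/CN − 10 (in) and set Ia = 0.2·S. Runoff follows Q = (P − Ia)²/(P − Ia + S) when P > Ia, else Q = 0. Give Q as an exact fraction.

NRCS table: small grain, straight row, good condition, soil group D → CN(II) = 87
Dry (AMC I): CN(I) = 4.2·87/(10 − 0.058·87) = (1827/5)/(2477/500) = 182700/2477 ≈ 73.759
S = 1000/(182700/2477) − 10 = 6500/1827 in ≈ 3.558 in
Initial abstraction Ia = S/5 = (6500/1827)/5 = 1300/1827 ≈ 0.712 in
Excess rainfall: 6.170 − 0.712 = 5.458 in; P > Ia so Q > 0
Q: (997259/182700)² ÷ (1647259/182700) = 994525513081/300954219300 in (≈ 3.305 in)

Q = 994525513081/300954219300 in ≈ 3.305 in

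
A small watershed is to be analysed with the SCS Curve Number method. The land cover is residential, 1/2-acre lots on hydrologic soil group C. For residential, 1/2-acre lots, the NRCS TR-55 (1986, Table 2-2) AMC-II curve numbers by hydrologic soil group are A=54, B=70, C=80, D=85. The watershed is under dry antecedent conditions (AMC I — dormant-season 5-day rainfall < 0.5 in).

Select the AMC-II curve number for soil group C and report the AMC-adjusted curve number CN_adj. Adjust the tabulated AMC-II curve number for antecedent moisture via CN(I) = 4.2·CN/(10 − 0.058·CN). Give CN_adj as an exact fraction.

NRCS table: residential, 1/2-acre lots, soil group C → CN(II) = 80
Adjust CN=80 to AMC I: 4.2·80/(10 − 0.058·80) → 336 ÷ (134/25) = 4200/67 ≈ 62.687

CN_adj = 4200/67 ≈ 62.687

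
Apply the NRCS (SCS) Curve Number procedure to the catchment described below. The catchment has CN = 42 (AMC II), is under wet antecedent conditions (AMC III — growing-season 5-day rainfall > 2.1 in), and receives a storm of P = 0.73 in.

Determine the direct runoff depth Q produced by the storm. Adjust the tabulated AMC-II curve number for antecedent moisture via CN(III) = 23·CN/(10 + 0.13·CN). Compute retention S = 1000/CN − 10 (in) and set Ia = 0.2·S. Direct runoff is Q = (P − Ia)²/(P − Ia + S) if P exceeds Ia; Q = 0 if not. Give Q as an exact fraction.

CN(III) from CN(II)=42: (23·42)/(10 + 0.13·42) = 48300/773 ≈ 62.484
Max retention: S = 1000/(48300/773) − 10 = 2900/483 in (≈ 6.004 in)
Ia = 0.2·(2900/483) = 580/483 in ≈ 1.201 in
P = 0.730 ≤ Ia = 1.201 in: entire storm abstracted, Q = 0.

Q = 0 in ≈ 0.000 in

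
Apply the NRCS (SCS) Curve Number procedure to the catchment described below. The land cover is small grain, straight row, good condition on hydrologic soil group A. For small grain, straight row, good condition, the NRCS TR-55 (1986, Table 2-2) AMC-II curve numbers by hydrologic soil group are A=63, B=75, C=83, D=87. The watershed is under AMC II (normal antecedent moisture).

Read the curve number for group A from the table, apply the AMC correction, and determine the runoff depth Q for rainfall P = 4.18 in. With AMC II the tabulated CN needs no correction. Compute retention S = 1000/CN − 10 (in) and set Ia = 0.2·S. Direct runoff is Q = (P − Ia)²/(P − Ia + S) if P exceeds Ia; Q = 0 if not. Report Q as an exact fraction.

Q = 89624089/88096050 in ≈ 1.017 in

NRCS table: small grain, straight row, good condition, soil group A → CN(II) = 63
AMC II — tabulated CN = 63 applies directly.
Max retention: S = 1000/63 − 10 = 370/63 in (≈ 5.873 in)
Ia = 0.2S: 0.2·5.873 = 1.175 in (exactly 74/63)
Excess rainfall: 4.180 − 1.175 = 3.005 in; P > Ia so Q > 0
Q = (9467/3150)²/((9467/3150) + 370/63) = (89624089/9922500)/(27967/3150) = 89624089/88096050 in ≈ 1.017 in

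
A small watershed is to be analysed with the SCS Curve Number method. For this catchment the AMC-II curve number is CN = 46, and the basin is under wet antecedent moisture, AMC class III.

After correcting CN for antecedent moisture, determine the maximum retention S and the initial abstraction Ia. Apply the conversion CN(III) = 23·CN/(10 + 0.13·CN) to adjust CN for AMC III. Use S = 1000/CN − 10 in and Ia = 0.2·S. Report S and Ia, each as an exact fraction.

CN(III) from CN(II)=46: (23·46)/(10 + 0.13·46) = 52900/799 ≈ 66.208
Max retention: S = 1000/(52900/799) − 10 = 2700/529 in (≈ 5.104 in)
Ia = 0.2·(2700/529) = 540/529 in ≈ 1.021 in

S = 2700/529 in ≈ 5.104 in; Ia = 540/529 in ≈ 1.021 in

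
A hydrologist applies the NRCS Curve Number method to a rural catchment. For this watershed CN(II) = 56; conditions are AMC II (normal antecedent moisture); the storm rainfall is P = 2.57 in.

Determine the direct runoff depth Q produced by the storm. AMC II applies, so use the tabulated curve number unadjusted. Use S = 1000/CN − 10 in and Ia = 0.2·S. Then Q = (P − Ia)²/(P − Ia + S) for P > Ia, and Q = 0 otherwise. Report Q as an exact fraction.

Q = 488601/4339300 in ≈ 0.113 in

Average conditions: CN = 56 (no AMC adjustment).
Max retention: S = 1000/56 − 10 = 55/7 in (≈ 7.857 in)
Initial abstraction Ia = S/5 = (55/7)/5 = 11/7 ≈ 1.571 in
P − Ia = 2.570 − 1.571 = 699/700 ≈ 0.999 in (> 0, runoff occurs)
Q = (699/700)²/((699/700) + 55/7) = (488601/490000)/(6199/700) = 488601/4339300 in ≈ 0.113 in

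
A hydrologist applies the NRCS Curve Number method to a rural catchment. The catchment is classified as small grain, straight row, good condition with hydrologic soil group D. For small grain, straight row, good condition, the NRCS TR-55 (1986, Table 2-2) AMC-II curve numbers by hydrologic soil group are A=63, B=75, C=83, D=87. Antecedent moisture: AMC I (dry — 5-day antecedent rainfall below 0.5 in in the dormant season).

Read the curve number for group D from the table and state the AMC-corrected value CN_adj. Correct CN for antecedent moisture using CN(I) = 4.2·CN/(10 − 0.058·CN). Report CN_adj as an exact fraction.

CN_adj = 182700/2477 ≈ 73.759

NRCS table: small grain, straight row, good condition, soil group D → CN(II) = 87
Dry (AMC I): CN(I) = 4.2·87/(10 − 0.058·87) = (1827/5)/(2477/500) = 182700/2477 ≈ 73.759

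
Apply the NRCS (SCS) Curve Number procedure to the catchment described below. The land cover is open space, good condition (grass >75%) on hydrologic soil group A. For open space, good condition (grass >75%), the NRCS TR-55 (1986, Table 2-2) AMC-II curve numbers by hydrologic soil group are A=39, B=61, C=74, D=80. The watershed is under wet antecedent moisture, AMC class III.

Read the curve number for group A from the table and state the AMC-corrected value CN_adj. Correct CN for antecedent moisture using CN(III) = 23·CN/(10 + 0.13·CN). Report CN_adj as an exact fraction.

CN_adj = 89700/1507 ≈ 59.522

NRCS table: open space, good condition (grass >75%), soil group A → CN(II) = 39
CN(III) from CN(II)=39: (23·39)/(10 + 0.13·39) = 89700/1507 ≈ 59.522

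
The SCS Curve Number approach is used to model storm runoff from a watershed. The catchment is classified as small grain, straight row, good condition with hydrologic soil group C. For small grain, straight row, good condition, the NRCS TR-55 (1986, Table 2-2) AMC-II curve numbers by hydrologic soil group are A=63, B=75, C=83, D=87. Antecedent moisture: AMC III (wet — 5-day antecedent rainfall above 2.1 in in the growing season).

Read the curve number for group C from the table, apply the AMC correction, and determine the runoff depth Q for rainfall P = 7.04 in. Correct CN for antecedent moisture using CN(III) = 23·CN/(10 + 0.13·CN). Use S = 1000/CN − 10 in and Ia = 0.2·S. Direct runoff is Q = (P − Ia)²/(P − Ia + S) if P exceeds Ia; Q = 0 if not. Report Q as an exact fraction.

NRCS table: small grain, straight row, good condition, soil group C → CN(II) = 83
Wet (AMC III): CN(III) = 23·83/(10 + 0.13·83) = 1909/(2079/100) = 190900/2079 ≈ 91.823
Max retention: S = 1000/(190900/2079) − 10 = 1700/1909 in (≈ 0.891 in)
Ia = 0.2·(1700/1909) = 340/1909 in ≈ 0.178 in
Since P=7.040 > Ia=0.178: effective rainfall P−Ia = 327484/47725 in
Runoff Q = (P−Ia)²/(P−Ia+S) = (6.862)²/(6.862+0.891) = 6702860641/1103592900 ≈ 6.074 in

Q = 6702860641/1103592900 in ≈ 6.074 in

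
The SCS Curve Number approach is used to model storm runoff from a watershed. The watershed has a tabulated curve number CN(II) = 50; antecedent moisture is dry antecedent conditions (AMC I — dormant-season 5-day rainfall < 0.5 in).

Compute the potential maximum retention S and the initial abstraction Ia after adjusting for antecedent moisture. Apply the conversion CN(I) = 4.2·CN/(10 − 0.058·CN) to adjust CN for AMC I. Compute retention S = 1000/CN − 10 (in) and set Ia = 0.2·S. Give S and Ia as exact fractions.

S = 500/21 in ≈ 23.810 in; Ia = 100/21 in ≈ 4.762 in

CN(I) from CN(II)=50: (4.2·50)/(10 − 0.058·50) = 2100/71 ≈ 29.577
Max retention: S = 1000/(2100/71) − 10 = 500/21 in (≈ 23.810 in)
Ia = 0.2S: 0.2·23.810 = 4.762 in (exactly 100/21)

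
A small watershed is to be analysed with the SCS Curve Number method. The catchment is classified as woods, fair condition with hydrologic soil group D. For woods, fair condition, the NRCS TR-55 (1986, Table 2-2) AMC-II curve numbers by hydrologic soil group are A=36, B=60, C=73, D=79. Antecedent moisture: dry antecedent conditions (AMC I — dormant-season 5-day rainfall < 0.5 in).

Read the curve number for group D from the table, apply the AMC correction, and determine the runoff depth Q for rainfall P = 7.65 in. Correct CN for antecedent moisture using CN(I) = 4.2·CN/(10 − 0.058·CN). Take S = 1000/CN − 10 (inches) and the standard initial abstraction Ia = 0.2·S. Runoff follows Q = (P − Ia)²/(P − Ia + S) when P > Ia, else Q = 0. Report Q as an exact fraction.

Q = 101747569/31737460 in ≈ 3.206 in

NRCS table: woods, fair condition, soil group D → CN(II) = 79
Adjust CN=79 to AMC I: 4.2·79/(10 − 0.058·79) → (1659/5) ÷ (2709/500) = 7900/129 ≈ 61.240
S = 1000/(7900/129) − 10 = 500/79 in ≈ 6.329 in
Initial abstraction Ia = S/5 = (500/79)/5 = 100/79 ≈ 1.266 in
Since P=7.650 > Ia=1.266: effective rainfall P−Ia = 10087/1580 in
Q = (10087/1580)²/((10087/1580) + 500/79) = (101747569/2496400)/(20087/1580) = 101747569/31737460 in ≈ 3.206 in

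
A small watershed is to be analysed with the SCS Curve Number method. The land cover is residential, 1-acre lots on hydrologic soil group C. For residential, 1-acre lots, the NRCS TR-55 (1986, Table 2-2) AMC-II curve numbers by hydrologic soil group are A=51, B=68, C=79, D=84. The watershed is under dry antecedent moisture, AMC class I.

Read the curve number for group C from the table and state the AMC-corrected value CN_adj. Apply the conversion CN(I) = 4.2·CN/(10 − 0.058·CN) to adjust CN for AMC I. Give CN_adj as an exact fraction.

CN_adj = 7900/129 ≈ 61.240

NRCS table: residential, 1-acre lots, soil group C → CN(II) = 79
CN(I) from CN(II)=79: (4.2·79)/(10 − 0.058·79) = 7900/129 ≈ 61.240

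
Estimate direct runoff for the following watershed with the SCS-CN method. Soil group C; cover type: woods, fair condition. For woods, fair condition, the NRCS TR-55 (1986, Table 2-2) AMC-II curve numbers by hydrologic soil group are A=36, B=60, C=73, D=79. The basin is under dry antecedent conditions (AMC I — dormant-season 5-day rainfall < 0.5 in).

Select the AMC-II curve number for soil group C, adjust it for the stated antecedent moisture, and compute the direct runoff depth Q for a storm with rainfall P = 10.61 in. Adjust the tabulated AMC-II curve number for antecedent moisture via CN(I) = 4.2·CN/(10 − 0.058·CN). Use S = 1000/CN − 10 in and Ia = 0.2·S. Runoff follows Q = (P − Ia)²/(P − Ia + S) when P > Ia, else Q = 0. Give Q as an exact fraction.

Q = 204458613241/46100938100 in ≈ 4.435 in

NRCS table: woods, fair condition, soil group C → CN(II) = 73
Adjust CN=73 to AMC I: 4.2·73/(10 − 0.058·73) → (1533/5) ÷ (2883/500) = 51100/961 ≈ 53.174
S = 1000/(51100/961) − 10 = 4500/511 in ≈ 8.806 in
Initial abstraction Ia = S/5 = (4500/511)/5 = 900/511 ≈ 1.761 in
Since P=10.610 > Ia=1.761: effective rainfall P−Ia = 452171/51100 in
Q = (452171/51100)²/((452171/51100) + 4500/511) = (204458613241/2611210000)/(902171/51100) = 204458613241/46100938100 in ≈ 4.435 in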